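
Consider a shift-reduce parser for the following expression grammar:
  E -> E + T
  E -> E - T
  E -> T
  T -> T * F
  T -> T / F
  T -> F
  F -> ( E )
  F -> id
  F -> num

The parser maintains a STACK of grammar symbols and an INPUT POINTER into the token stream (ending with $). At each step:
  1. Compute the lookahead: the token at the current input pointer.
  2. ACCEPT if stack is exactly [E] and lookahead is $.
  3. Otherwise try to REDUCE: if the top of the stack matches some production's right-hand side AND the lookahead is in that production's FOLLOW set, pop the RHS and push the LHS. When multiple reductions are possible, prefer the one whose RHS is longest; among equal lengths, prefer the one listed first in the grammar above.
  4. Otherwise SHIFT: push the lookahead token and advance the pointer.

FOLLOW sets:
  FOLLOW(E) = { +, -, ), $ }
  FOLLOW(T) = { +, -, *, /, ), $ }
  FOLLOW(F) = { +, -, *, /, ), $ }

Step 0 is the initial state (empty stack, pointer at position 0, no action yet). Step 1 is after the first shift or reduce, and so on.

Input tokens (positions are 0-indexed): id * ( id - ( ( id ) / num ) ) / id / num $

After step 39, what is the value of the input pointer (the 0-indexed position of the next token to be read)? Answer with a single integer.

Step 1: shift id. Stack=[id] ptr=1 lookahead=* remaining=[* ( id - ( ( id ) / num ) ) / id / num $]
Step 2: reduce F->id. Stack=[F] ptr=1 lookahead=* remaining=[* ( id - ( ( id ) / num ) ) / id / num $]
Step 3: reduce T->F. Stack=[T] ptr=1 lookahead=* remaining=[* ( id - ( ( id ) / num ) ) / id / num $]
Step 4: shift *. Stack=[T *] ptr=2 lookahead=( remaining=[( id - ( ( id ) / num ) ) / id / num $]
Step 5: shift (. Stack=[T * (] ptr=3 lookahead=id remaining=[id - ( ( id ) / num ) ) / id / num $]
Step 6: shift id. Stack=[T * ( id] ptr=4 lookahead=- remaining=[- ( ( id ) / num ) ) / id / num $]
Step 7: reduce F->id. Stack=[T * ( F] ptr=4 lookahead=- remaining=[- ( ( id ) / num ) ) / id / num $]
Step 8: reduce T->F. Stack=[T * ( T] ptr=4 lookahead=- remaining=[- ( ( id ) / num ) ) / id / num $]
Step 9: reduce E->T. Stack=[T * ( E] ptr=4 lookahead=- remaining=[- ( ( id ) / num ) ) / id / num $]
Step 10: shift -. Stack=[T * ( E -] ptr=5 lookahead=( remaining=[( ( id ) / num ) ) / id / num $]
Step 11: shift (. Stack=[T * ( E - (] ptr=6 lookahead=( remaining=[( id ) / num ) ) / id / num $]
Step 12: shift (. Stack=[T * ( E - ( (] ptr=7 lookahead=id remaining=[id ) / num ) ) / id / num $]
Step 13: shift id. Stack=[T * ( E - ( ( id] ptr=8 lookahead=) remaining=[) / num ) ) / id / num $]
Step 14: reduce F->id. Stack=[T * ( E - ( ( F] ptr=8 lookahead=) remaining=[) / num ) ) / id / num $]
Step 15: reduce T->F. Stack=[T * ( E - ( ( T] ptr=8 lookahead=) remaining=[) / num ) ) / id / num $]
Step 16: reduce E->T. Stack=[T * ( E - ( ( E] ptr=8 lookahead=) remaining=[) / num ) ) / id / num $]
Step 17: shift ). Stack=[T * ( E - ( ( E )] ptr=9 lookahead=/ remaining=[/ num ) ) / id / num $]
Step 18: reduce F->( E ). Stack=[T * ( E - ( F] ptr=9 lookahead=/ remaining=[/ num ) ) / id / num $]
Step 19: reduce T->F. Stack=[T * ( E - ( T] ptr=9 lookahead=/ remaining=[/ num ) ) / id / num $]
Step 20: shift /. Stack=[T * ( E - ( T /] ptr=10 lookahead=num remaining=[num ) ) / id / num $]
Step 21: shift num. Stack=[T * ( E - ( T / num] ptr=11 lookahead=) remaining=[) ) / id / num $]
Step 22: reduce F->num. Stack=[T * ( E - ( T / F] ptr=11 lookahead=) remaining=[) ) / id / num $]
Step 23: reduce T->T / F. Stack=[T * ( E - ( T] ptr=11 lookahead=) remaining=[) ) / id / num $]
Step 24: reduce E->T. Stack=[T * ( E - ( E] ptr=11 lookahead=) remaining=[) ) / id / num $]
Step 25: shift ). Stack=[T * ( E - ( E )] ptr=12 lookahead=) remaining=[) / id / num $]
Step 26: reduce F->( E ). Stack=[T * ( E - F] ptr=12 lookahead=) remaining=[) / id / num $]
Step 27: reduce T->F. Stack=[T * ( E - T] ptr=12 lookahead=) remaining=[) / id / num $]
Step 28: reduce E->E - T. Stack=[T * ( E] ptr=12 lookahead=) remaining=[) / id / num $]
Step 29: shift ). Stack=[T * ( E )] ptr=13 lookahead=/ remaining=[/ id / num $]
Step 30: reduce F->( E ). Stack=[T * F] ptr=13 lookahead=/ remaining=[/ id / num $]
Step 31: reduce T->T * F. Stack=[T] ptr=13 lookahead=/ remaining=[/ id / num $]
Step 32: shift /. Stack=[T /] ptr=14 lookahead=id remaining=[id / num $]
Step 33: shift id. Stack=[T / id] ptr=15 lookahead=/ remaining=[/ num $]
Step 34: reduce F->id. Stack=[T / F] ptr=15 lookahead=/ remaining=[/ num $]
Step 35: reduce T->T / F. Stack=[T] ptr=15 lookahead=/ remaining=[/ num $]
Step 36: shift /. Stack=[T /] ptr=16 lookahead=num remaining=[num $]
Step 37: shift num. Stack=[T / num] ptr=17 lookahead=$ remaining=[$]
Step 38: reduce F->num. Stack=[T / F] ptr=17 lookahead=$ remaining=[$]
Step 39: reduce T->T / F. Stack=[T] ptr=17 lookahead=$ remaining=[$]

Answer: 17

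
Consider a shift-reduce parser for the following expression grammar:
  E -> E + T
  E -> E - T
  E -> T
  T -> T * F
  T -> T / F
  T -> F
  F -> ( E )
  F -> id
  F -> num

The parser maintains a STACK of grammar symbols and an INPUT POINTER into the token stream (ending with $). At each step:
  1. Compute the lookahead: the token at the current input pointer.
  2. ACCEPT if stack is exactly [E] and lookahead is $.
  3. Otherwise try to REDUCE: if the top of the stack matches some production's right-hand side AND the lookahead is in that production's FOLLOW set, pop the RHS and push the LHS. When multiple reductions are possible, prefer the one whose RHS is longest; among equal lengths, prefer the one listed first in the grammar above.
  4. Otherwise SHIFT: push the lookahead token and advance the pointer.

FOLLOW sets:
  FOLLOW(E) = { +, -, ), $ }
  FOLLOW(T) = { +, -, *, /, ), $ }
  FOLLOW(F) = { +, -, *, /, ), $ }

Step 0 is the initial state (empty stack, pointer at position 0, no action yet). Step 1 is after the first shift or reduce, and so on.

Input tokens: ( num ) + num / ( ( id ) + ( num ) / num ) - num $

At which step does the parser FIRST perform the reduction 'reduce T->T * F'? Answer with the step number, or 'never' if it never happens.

Step 1: shift (. Stack=[(] ptr=1 lookahead=num remaining=[num ) + num / ( ( id ) + ( num ) / num ) - num $]
Step 2: shift num. Stack=[( num] ptr=2 lookahead=) remaining=[) + num / ( ( id ) + ( num ) / num ) - num $]
Step 3: reduce F->num. Stack=[( F] ptr=2 lookahead=) remaining=[) + num / ( ( id ) + ( num ) / num ) - num $]
Step 4: reduce T->F. Stack=[( T] ptr=2 lookahead=) remaining=[) + num / ( ( id ) + ( num ) / num ) - num $]
Step 5: reduce E->T. Stack=[( E] ptr=2 lookahead=) remaining=[) + num / ( ( id ) + ( num ) / num ) - num $]
Step 6: shift ). Stack=[( E )] ptr=3 lookahead=+ remaining=[+ num / ( ( id ) + ( num ) / num ) - num $]
Step 7: reduce F->( E ). Stack=[F] ptr=3 lookahead=+ remaining=[+ num / ( ( id ) + ( num ) / num ) - num $]
Step 8: reduce T->F. Stack=[T] ptr=3 lookahead=+ remaining=[+ num / ( ( id ) + ( num ) / num ) - num $]
Step 9: reduce E->T. Stack=[E] ptr=3 lookahead=+ remaining=[+ num / ( ( id ) + ( num ) / num ) - num $]
Step 10: shift +. Stack=[E +] ptr=4 lookahead=num remaining=[num / ( ( id ) + ( num ) / num ) - num $]
Step 11: shift num. Stack=[E + num] ptr=5 lookahead=/ remaining=[/ ( ( id ) + ( num ) / num ) - num $]
Step 12: reduce F->num. Stack=[E + F] ptr=5 lookahead=/ remaining=[/ ( ( id ) + ( num ) / num ) - num $]
Step 13: reduce T->F. Stack=[E + T] ptr=5 lookahead=/ remaining=[/ ( ( id ) + ( num ) / num ) - num $]
Step 14: shift /. Stack=[E + T /] ptr=6 lookahead=( remaining=[( ( id ) + ( num ) / num ) - num $]
Step 15: shift (. Stack=[E + T / (] ptr=7 lookahead=( remaining=[( id ) + ( num ) / num ) - num $]
Step 16: shift (. Stack=[E + T / ( (] ptr=8 lookahead=id remaining=[id ) + ( num ) / num ) - num $]
Step 17: shift id. Stack=[E + T / ( ( id] ptr=9 lookahead=) remaining=[) + ( num ) / num ) - num $]
Step 18: reduce F->id. Stack=[E + T / ( ( F] ptr=9 lookahead=) remaining=[) + ( num ) / num ) - num $]
Step 19: reduce T->F. Stack=[E + T / ( ( T] ptr=9 lookahead=) remaining=[) + ( num ) / num ) - num $]
Step 20: reduce E->T. Stack=[E + T / ( ( E] ptr=9 lookahead=) remaining=[) + ( num ) / num ) - num $]
Step 21: shift ). Stack=[E + T / ( ( E )] ptr=10 lookahead=+ remaining=[+ ( num ) / num ) - num $]
Step 22: reduce F->( E ). Stack=[E + T / ( F] ptr=10 lookahead=+ remaining=[+ ( num ) / num ) - num $]
Step 23: reduce T->F. Stack=[E + T / ( T] ptr=10 lookahead=+ remaining=[+ ( num ) / num ) - num $]
Step 24: reduce E->T. Stack=[E + T / ( E] ptr=10 lookahead=+ remaining=[+ ( num ) / num ) - num $]
Step 25: shift +. Stack=[E + T / ( E +] ptr=11 lookahead=( remaining=[( num ) / num ) - num $]
Step 26: shift (. Stack=[E + T / ( E + (] ptr=12 lookahead=num remaining=[num ) / num ) - num $]
Step 27: shift num. Stack=[E + T / ( E + ( num] ptr=13 lookahead=) remaining=[) / num ) - num $]
Step 28: reduce F->num. Stack=[E + T / ( E + ( F] ptr=13 lookahead=) remaining=[) / num ) - num $]
Step 29: reduce T->F. Stack=[E + T / ( E + ( T] ptr=13 lookahead=) remaining=[) / num ) - num $]
Step 30: reduce E->T. Stack=[E + T / ( E + ( E] ptr=13 lookahead=) remaining=[) / num ) - num $]
Step 31: shift ). Stack=[E + T / ( E + ( E )] ptr=14 lookahead=/ remaining=[/ num ) - num $]
Step 32: reduce F->( E ). Stack=[E + T / ( E + F] ptr=14 lookahead=/ remaining=[/ num ) - num $]
Step 33: reduce T->F. Stack=[E + T / ( E + T] ptr=14 lookahead=/ remaining=[/ num ) - num $]
Step 34: shift /. Stack=[E + T / ( E + T /] ptr=15 lookahead=num remaining=[num ) - num $]
Step 35: shift num. Stack=[E + T / ( E + T / num] ptr=16 lookahead=) remaining=[) - num $]
Step 36: reduce F->num. Stack=[E + T / ( E + T / F] ptr=16 lookahead=) remaining=[) - num $]
Step 37: reduce T->T / F. Stack=[E + T / ( E + T] ptr=16 lookahead=) remaining=[) - num $]
Step 38: reduce E->E + T. Stack=[E + T / ( E] ptr=16 lookahead=) remaining=[) - num $]
Step 39: shift ). Stack=[E + T / ( E )] ptr=17 lookahead=- remaining=[- num $]
Step 40: reduce F->( E ). Stack=[E + T / F] ptr=17 lookahead=- remaining=[- num $]
Step 41: reduce T->T / F. Stack=[E + T] ptr=17 lookahead=- remaining=[- num $]
Step 42: reduce E->E + T. Stack=[E] ptr=17 lookahead=- remaining=[- num $]
Step 43: shift -. Stack=[E -] ptr=18 lookahead=num remaining=[num $]
Step 44: shift num. Stack=[E - num] ptr=19 lookahead=$ remaining=[$]
Step 45: reduce F->num. Stack=[E - F] ptr=19 lookahead=$ remaining=[$]
Step 46: reduce T->F. Stack=[E - T] ptr=19 lookahead=$ remaining=[$]
Step 47: reduce E->E - T. Stack=[E] ptr=19 lookahead=$ remaining=[$]
Step 48: accept. Stack=[E] ptr=19 lookahead=$ remaining=[$]

Answer: never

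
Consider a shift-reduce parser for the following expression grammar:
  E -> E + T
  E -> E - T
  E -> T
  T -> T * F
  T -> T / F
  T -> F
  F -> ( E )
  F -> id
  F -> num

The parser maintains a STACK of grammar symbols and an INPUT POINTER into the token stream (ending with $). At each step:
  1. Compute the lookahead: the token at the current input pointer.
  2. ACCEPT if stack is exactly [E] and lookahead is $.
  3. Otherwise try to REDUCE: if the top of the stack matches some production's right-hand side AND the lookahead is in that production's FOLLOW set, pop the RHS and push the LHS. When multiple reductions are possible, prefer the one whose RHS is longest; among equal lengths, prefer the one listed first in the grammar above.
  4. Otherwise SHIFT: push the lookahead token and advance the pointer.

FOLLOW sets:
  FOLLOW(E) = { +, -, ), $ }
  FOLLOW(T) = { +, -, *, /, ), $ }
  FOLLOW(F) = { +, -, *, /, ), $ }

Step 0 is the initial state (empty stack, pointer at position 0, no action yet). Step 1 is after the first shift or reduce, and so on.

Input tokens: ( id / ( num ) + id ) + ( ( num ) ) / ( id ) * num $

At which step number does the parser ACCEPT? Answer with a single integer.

Answer: 52

Derivation:
Step 1: shift (. Stack=[(] ptr=1 lookahead=id remaining=[id / ( num ) + id ) + ( ( num ) ) / ( id ) * num $]
Step 2: shift id. Stack=[( id] ptr=2 lookahead=/ remaining=[/ ( num ) + id ) + ( ( num ) ) / ( id ) * num $]
Step 3: reduce F->id. Stack=[( F] ptr=2 lookahead=/ remaining=[/ ( num ) + id ) + ( ( num ) ) / ( id ) * num $]
Step 4: reduce T->F. Stack=[( T] ptr=2 lookahead=/ remaining=[/ ( num ) + id ) + ( ( num ) ) / ( id ) * num $]
Step 5: shift /. Stack=[( T /] ptr=3 lookahead=( remaining=[( num ) + id ) + ( ( num ) ) / ( id ) * num $]
Step 6: shift (. Stack=[( T / (] ptr=4 lookahead=num remaining=[num ) + id ) + ( ( num ) ) / ( id ) * num $]
Step 7: shift num. Stack=[( T / ( num] ptr=5 lookahead=) remaining=[) + id ) + ( ( num ) ) / ( id ) * num $]
Step 8: reduce F->num. Stack=[( T / ( F] ptr=5 lookahead=) remaining=[) + id ) + ( ( num ) ) / ( id ) * num $]
Step 9: reduce T->F. Stack=[( T / ( T] ptr=5 lookahead=) remaining=[) + id ) + ( ( num ) ) / ( id ) * num $]
Step 10: reduce E->T. Stack=[( T / ( E] ptr=5 lookahead=) remaining=[) + id ) + ( ( num ) ) / ( id ) * num $]
Step 11: shift ). Stack=[( T / ( E )] ptr=6 lookahead=+ remaining=[+ id ) + ( ( num ) ) / ( id ) * num $]
Step 12: reduce F->( E ). Stack=[( T / F] ptr=6 lookahead=+ remaining=[+ id ) + ( ( num ) ) / ( id ) * num $]
Step 13: reduce T->T / F. Stack=[( T] ptr=6 lookahead=+ remaining=[+ id ) + ( ( num ) ) / ( id ) * num $]
Step 14: reduce E->T. Stack=[( E] ptr=6 lookahead=+ remaining=[+ id ) + ( ( num ) ) / ( id ) * num $]
Step 15: shift +. Stack=[( E +] ptr=7 lookahead=id remaining=[id ) + ( ( num ) ) / ( id ) * num $]
Step 16: shift id. Stack=[( E + id] ptr=8 lookahead=) remaining=[) + ( ( num ) ) / ( id ) * num $]
Step 17: reduce F->id. Stack=[( E + F] ptr=8 lookahead=) remaining=[) + ( ( num ) ) / ( id ) * num $]
Step 18: reduce T->F. Stack=[( E + T] ptr=8 lookahead=) remaining=[) + ( ( num ) ) / ( id ) * num $]
Step 19: reduce E->E + T. Stack=[( E] ptr=8 lookahead=) remaining=[) + ( ( num ) ) / ( id ) * num $]
Step 20: shift ). Stack=[( E )] ptr=9 lookahead=+ remaining=[+ ( ( num ) ) / ( id ) * num $]
Step 21: reduce F->( E ). Stack=[F] ptr=9 lookahead=+ remaining=[+ ( ( num ) ) / ( id ) * num $]
Step 22: reduce T->F. Stack=[T] ptr=9 lookahead=+ remaining=[+ ( ( num ) ) / ( id ) * num $]
Step 23: reduce E->T. Stack=[E] ptr=9 lookahead=+ remaining=[+ ( ( num ) ) / ( id ) * num $]
Step 24: shift +. Stack=[E +] ptr=10 lookahead=( remaining=[( ( num ) ) / ( id ) * num $]
Step 25: shift (. Stack=[E + (] ptr=11 lookahead=( remaining=[( num ) ) / ( id ) * num $]
Step 26: shift (. Stack=[E + ( (] ptr=12 lookahead=num remaining=[num ) ) / ( id ) * num $]
Step 27: shift num. Stack=[E + ( ( num] ptr=13 lookahead=) remaining=[) ) / ( id ) * num $]
Step 28: reduce F->num. Stack=[E + ( ( F] ptr=13 lookahead=) remaining=[) ) / ( id ) * num $]
Step 29: reduce T->F. Stack=[E + ( ( T] ptr=13 lookahead=) remaining=[) ) / ( id ) * num $]
Step 30: reduce E->T. Stack=[E + ( ( E] ptr=13 lookahead=) remaining=[) ) / ( id ) * num $]
Step 31: shift ). Stack=[E + ( ( E )] ptr=14 lookahead=) remaining=[) / ( id ) * num $]
Step 32: reduce F->( E ). Stack=[E + ( F] ptr=14 lookahead=) remaining=[) / ( id ) * num $]
Step 33: reduce T->F. Stack=[E + ( T] ptr=14 lookahead=) remaining=[) / ( id ) * num $]
Step 34: reduce E->T. Stack=[E + ( E] ptr=14 lookahead=) remaining=[) / ( id ) * num $]
Step 35: shift ). Stack=[E + ( E )] ptr=15 lookahead=/ remaining=[/ ( id ) * num $]
Step 36: reduce F->( E ). Stack=[E + F] ptr=15 lookahead=/ remaining=[/ ( id ) * num $]
Step 37: reduce T->F. Stack=[E + T] ptr=15 lookahead=/ remaining=[/ ( id ) * num $]
Step 38: shift /. Stack=[E + T /] ptr=16 lookahead=( remaining=[( id ) * num $]
Step 39: shift (. Stack=[E + T / (] ptr=17 lookahead=id remaining=[id ) * num $]
Step 40: shift id. Stack=[E + T / ( id] ptr=18 lookahead=) remaining=[) * num $]
Step 41: reduce F->id. Stack=[E + T / ( F] ptr=18 lookahead=) remaining=[) * num $]
Step 42: reduce T->F. Stack=[E + T / ( T] ptr=18 lookahead=) remaining=[) * num $]
Step 43: reduce E->T. Stack=[E + T / ( E] ptr=18 lookahead=) remaining=[) * num $]
Step 44: shift ). Stack=[E + T / ( E )] ptr=19 lookahead=* remaining=[* num $]
Step 45: reduce F->( E ). Stack=[E + T / F] ptr=19 lookahead=* remaining=[* num $]
Step 46: reduce T->T / F. Stack=[E + T] ptr=19 lookahead=* remaining=[* num $]
Step 47: shift *. Stack=[E + T *] ptr=20 lookahead=num remaining=[num $]
Step 48: shift num. Stack=[E + T * num] ptr=21 lookahead=$ remaining=[$]
Step 49: reduce F->num. Stack=[E + T * F] ptr=21 lookahead=$ remaining=[$]
Step 50: reduce T->T * F. Stack=[E + T] ptr=21 lookahead=$ remaining=[$]
Step 51: reduce E->E + T. Stack=[E] ptr=21 lookahead=$ remaining=[$]
Step 52: accept. Stack=[E] ptr=21 lookahead=$ remaining=[$]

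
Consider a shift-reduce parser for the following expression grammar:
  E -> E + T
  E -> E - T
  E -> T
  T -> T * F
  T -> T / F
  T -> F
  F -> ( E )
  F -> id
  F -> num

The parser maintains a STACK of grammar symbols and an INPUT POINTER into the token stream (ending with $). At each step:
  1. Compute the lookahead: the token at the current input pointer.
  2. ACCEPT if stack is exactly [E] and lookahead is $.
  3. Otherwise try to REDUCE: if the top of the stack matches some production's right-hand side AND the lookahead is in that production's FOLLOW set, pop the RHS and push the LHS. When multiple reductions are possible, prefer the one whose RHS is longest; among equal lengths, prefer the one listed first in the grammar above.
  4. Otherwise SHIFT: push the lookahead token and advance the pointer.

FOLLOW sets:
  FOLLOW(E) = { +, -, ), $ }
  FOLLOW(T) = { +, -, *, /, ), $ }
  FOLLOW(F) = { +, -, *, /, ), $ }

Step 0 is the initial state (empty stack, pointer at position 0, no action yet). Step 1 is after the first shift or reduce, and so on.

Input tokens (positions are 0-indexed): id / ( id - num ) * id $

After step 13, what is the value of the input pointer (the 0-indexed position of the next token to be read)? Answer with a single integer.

Step 1: shift id. Stack=[id] ptr=1 lookahead=/ remaining=[/ ( id - num ) * id $]
Step 2: reduce F->id. Stack=[F] ptr=1 lookahead=/ remaining=[/ ( id - num ) * id $]
Step 3: reduce T->F. Stack=[T] ptr=1 lookahead=/ remaining=[/ ( id - num ) * id $]
Step 4: shift /. Stack=[T /] ptr=2 lookahead=( remaining=[( id - num ) * id $]
Step 5: shift (. Stack=[T / (] ptr=3 lookahead=id remaining=[id - num ) * id $]
Step 6: shift id. Stack=[T / ( id] ptr=4 lookahead=- remaining=[- num ) * id $]
Step 7: reduce F->id. Stack=[T / ( F] ptr=4 lookahead=- remaining=[- num ) * id $]
Step 8: reduce T->F. Stack=[T / ( T] ptr=4 lookahead=- remaining=[- num ) * id $]
Step 9: reduce E->T. Stack=[T / ( E] ptr=4 lookahead=- remaining=[- num ) * id $]
Step 10: shift -. Stack=[T / ( E -] ptr=5 lookahead=num remaining=[num ) * id $]
Step 11: shift num. Stack=[T / ( E - num] ptr=6 lookahead=) remaining=[) * id $]
Step 12: reduce F->num. Stack=[T / ( E - F] ptr=6 lookahead=) remaining=[) * id $]
Step 13: reduce T->F. Stack=[T / ( E - T] ptr=6 lookahead=) remaining=[) * id $]

Answer: 6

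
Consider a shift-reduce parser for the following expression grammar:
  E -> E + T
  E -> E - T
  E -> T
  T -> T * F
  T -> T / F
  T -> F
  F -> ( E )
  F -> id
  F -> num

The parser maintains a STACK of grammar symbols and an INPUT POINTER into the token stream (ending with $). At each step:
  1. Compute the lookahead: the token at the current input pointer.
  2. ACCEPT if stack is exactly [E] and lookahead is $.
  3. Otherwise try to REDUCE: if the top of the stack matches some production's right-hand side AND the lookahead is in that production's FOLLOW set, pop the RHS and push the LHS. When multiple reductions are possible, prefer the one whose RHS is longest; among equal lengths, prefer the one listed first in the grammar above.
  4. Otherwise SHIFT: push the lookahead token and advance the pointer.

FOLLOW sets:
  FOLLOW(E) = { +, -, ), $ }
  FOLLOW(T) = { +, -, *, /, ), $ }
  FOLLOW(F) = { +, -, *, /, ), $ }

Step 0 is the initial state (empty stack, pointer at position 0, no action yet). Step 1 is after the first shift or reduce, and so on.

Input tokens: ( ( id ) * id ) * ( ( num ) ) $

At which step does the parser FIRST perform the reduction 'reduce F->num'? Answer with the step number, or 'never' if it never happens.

Answer: 22

Derivation:
Step 1: shift (. Stack=[(] ptr=1 lookahead=( remaining=[( id ) * id ) * ( ( num ) ) $]
Step 2: shift (. Stack=[( (] ptr=2 lookahead=id remaining=[id ) * id ) * ( ( num ) ) $]
Step 3: shift id. Stack=[( ( id] ptr=3 lookahead=) remaining=[) * id ) * ( ( num ) ) $]
Step 4: reduce F->id. Stack=[( ( F] ptr=3 lookahead=) remaining=[) * id ) * ( ( num ) ) $]
Step 5: reduce T->F. Stack=[( ( T] ptr=3 lookahead=) remaining=[) * id ) * ( ( num ) ) $]
Step 6: reduce E->T. Stack=[( ( E] ptr=3 lookahead=) remaining=[) * id ) * ( ( num ) ) $]
Step 7: shift ). Stack=[( ( E )] ptr=4 lookahead=* remaining=[* id ) * ( ( num ) ) $]
Step 8: reduce F->( E ). Stack=[( F] ptr=4 lookahead=* remaining=[* id ) * ( ( num ) ) $]
Step 9: reduce T->F. Stack=[( T] ptr=4 lookahead=* remaining=[* id ) * ( ( num ) ) $]
Step 10: shift *. Stack=[( T *] ptr=5 lookahead=id remaining=[id ) * ( ( num ) ) $]
Step 11: shift id. Stack=[( T * id] ptr=6 lookahead=) remaining=[) * ( ( num ) ) $]
Step 12: reduce F->id. Stack=[( T * F] ptr=6 lookahead=) remaining=[) * ( ( num ) ) $]
Step 13: reduce T->T * F. Stack=[( T] ptr=6 lookahead=) remaining=[) * ( ( num ) ) $]
Step 14: reduce E->T. Stack=[( E] ptr=6 lookahead=) remaining=[) * ( ( num ) ) $]
Step 15: shift ). Stack=[( E )] ptr=7 lookahead=* remaining=[* ( ( num ) ) $]
Step 16: reduce F->( E ). Stack=[F] ptr=7 lookahead=* remaining=[* ( ( num ) ) $]
Step 17: reduce T->F. Stack=[T] ptr=7 lookahead=* remaining=[* ( ( num ) ) $]
Step 18: shift *. Stack=[T *] ptr=8 lookahead=( remaining=[( ( num ) ) $]
Step 19: shift (. Stack=[T * (] ptr=9 lookahead=( remaining=[( num ) ) $]
Step 20: shift (. Stack=[T * ( (] ptr=10 lookahead=num remaining=[num ) ) $]
Step 21: shift num. Stack=[T * ( ( num] ptr=11 lookahead=) remaining=[) ) $]
Step 22: reduce F->num. Stack=[T * ( ( F] ptr=11 lookahead=) remaining=[) ) $]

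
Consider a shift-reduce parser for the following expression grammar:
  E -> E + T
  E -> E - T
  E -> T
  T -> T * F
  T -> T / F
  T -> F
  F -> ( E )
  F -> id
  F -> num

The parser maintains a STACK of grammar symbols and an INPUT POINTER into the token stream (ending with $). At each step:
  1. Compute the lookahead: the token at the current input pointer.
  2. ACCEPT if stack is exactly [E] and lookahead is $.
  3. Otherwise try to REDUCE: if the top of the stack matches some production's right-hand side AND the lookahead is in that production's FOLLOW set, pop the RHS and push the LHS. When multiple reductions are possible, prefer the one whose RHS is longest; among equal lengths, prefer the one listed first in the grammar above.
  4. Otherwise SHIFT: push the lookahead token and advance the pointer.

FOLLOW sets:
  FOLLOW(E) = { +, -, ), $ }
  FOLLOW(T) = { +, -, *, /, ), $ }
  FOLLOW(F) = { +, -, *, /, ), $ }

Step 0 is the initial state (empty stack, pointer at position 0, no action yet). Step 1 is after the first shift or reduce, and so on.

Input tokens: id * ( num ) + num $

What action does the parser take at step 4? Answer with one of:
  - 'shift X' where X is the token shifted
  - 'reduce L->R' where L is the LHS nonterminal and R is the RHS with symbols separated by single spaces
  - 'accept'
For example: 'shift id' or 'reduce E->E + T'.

Answer: shift *

Derivation:
Step 1: shift id. Stack=[id] ptr=1 lookahead=* remaining=[* ( num ) + num $]
Step 2: reduce F->id. Stack=[F] ptr=1 lookahead=* remaining=[* ( num ) + num $]
Step 3: reduce T->F. Stack=[T] ptr=1 lookahead=* remaining=[* ( num ) + num $]
Step 4: shift *. Stack=[T *] ptr=2 lookahead=( remaining=[( num ) + num $]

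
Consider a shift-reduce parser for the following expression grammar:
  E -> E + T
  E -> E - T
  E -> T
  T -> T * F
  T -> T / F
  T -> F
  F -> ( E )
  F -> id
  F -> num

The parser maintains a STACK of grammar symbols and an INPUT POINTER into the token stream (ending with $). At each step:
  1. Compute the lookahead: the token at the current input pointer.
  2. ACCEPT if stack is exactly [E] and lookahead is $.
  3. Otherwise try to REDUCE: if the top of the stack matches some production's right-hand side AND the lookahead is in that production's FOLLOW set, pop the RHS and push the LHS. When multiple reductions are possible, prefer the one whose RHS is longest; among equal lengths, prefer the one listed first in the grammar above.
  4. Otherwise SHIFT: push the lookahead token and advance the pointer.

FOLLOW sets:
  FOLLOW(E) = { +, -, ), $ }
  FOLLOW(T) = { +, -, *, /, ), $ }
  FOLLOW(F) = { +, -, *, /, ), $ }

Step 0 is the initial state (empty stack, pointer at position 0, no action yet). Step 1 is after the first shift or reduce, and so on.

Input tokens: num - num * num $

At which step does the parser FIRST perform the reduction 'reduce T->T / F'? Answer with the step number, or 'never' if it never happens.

Answer: never

Derivation:
Step 1: shift num. Stack=[num] ptr=1 lookahead=- remaining=[- num * num $]
Step 2: reduce F->num. Stack=[F] ptr=1 lookahead=- remaining=[- num * num $]
Step 3: reduce T->F. Stack=[T] ptr=1 lookahead=- remaining=[- num * num $]
Step 4: reduce E->T. Stack=[E] ptr=1 lookahead=- remaining=[- num * num $]
Step 5: shift -. Stack=[E -] ptr=2 lookahead=num remaining=[num * num $]
Step 6: shift num. Stack=[E - num] ptr=3 lookahead=* remaining=[* num $]
Step 7: reduce F->num. Stack=[E - F] ptr=3 lookahead=* remaining=[* num $]
Step 8: reduce T->F. Stack=[E - T] ptr=3 lookahead=* remaining=[* num $]
Step 9: shift *. Stack=[E - T *] ptr=4 lookahead=num remaining=[num $]
Step 10: shift num. Stack=[E - T * num] ptr=5 lookahead=$ remaining=[$]
Step 11: reduce F->num. Stack=[E - T * F] ptr=5 lookahead=$ remaining=[$]
Step 12: reduce T->T * F. Stack=[E - T] ptr=5 lookahead=$ remaining=[$]
Step 13: reduce E->E - T. Stack=[E] ptr=5 lookahead=$ remaining=[$]
Step 14: accept. Stack=[E] ptr=5 lookahead=$ remaining=[$]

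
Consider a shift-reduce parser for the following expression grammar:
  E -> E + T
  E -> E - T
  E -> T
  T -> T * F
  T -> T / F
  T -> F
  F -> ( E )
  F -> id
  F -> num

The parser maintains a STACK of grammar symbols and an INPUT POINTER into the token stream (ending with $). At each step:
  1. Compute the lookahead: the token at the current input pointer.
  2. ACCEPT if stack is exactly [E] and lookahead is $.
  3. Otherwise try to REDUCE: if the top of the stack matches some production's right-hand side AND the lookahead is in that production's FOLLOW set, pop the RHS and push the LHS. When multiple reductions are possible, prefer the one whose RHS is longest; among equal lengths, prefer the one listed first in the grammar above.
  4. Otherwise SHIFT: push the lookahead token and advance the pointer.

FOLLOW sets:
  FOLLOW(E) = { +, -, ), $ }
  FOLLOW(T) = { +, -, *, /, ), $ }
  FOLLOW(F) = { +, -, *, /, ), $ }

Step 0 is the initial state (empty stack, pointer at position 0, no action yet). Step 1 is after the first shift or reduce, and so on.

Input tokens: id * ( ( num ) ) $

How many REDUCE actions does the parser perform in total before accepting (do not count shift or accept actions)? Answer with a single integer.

Step 1: shift id. Stack=[id] ptr=1 lookahead=* remaining=[* ( ( num ) ) $]
Step 2: reduce F->id. Stack=[F] ptr=1 lookahead=* remaining=[* ( ( num ) ) $]
Step 3: reduce T->F. Stack=[T] ptr=1 lookahead=* remaining=[* ( ( num ) ) $]
Step 4: shift *. Stack=[T *] ptr=2 lookahead=( remaining=[( ( num ) ) $]
Step 5: shift (. Stack=[T * (] ptr=3 lookahead=( remaining=[( num ) ) $]
Step 6: shift (. Stack=[T * ( (] ptr=4 lookahead=num remaining=[num ) ) $]
Step 7: shift num. Stack=[T * ( ( num] ptr=5 lookahead=) remaining=[) ) $]
Step 8: reduce F->num. Stack=[T * ( ( F] ptr=5 lookahead=) remaining=[) ) $]
Step 9: reduce T->F. Stack=[T * ( ( T] ptr=5 lookahead=) remaining=[) ) $]
Step 10: reduce E->T. Stack=[T * ( ( E] ptr=5 lookahead=) remaining=[) ) $]
Step 11: shift ). Stack=[T * ( ( E )] ptr=6 lookahead=) remaining=[) $]
Step 12: reduce F->( E ). Stack=[T * ( F] ptr=6 lookahead=) remaining=[) $]
Step 13: reduce T->F. Stack=[T * ( T] ptr=6 lookahead=) remaining=[) $]
Step 14: reduce E->T. Stack=[T * ( E] ptr=6 lookahead=) remaining=[) $]
Step 15: shift ). Stack=[T * ( E )] ptr=7 lookahead=$ remaining=[$]
Step 16: reduce F->( E ). Stack=[T * F] ptr=7 lookahead=$ remaining=[$]
Step 17: reduce T->T * F. Stack=[T] ptr=7 lookahead=$ remaining=[$]
Step 18: reduce E->T. Stack=[E] ptr=7 lookahead=$ remaining=[$]
Step 19: accept. Stack=[E] ptr=7 lookahead=$ remaining=[$]

Answer: 11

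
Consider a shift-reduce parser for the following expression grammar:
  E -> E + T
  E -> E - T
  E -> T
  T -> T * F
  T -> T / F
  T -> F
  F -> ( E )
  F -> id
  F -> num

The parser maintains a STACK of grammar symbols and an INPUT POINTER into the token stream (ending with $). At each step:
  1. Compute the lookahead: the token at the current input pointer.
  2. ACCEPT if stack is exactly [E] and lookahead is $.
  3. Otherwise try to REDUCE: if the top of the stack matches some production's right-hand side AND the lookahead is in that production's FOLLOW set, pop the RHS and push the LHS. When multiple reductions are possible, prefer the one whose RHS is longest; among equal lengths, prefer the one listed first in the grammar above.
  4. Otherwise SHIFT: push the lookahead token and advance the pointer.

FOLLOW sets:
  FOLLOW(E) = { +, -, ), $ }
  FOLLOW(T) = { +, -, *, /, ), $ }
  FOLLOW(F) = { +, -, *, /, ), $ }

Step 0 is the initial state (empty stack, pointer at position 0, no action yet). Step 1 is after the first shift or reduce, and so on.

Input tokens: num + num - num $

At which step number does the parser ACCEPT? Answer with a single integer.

Step 1: shift num. Stack=[num] ptr=1 lookahead=+ remaining=[+ num - num $]
Step 2: reduce F->num. Stack=[F] ptr=1 lookahead=+ remaining=[+ num - num $]
Step 3: reduce T->F. Stack=[T] ptr=1 lookahead=+ remaining=[+ num - num $]
Step 4: reduce E->T. Stack=[E] ptr=1 lookahead=+ remaining=[+ num - num $]
Step 5: shift +. Stack=[E +] ptr=2 lookahead=num remaining=[num - num $]
Step 6: shift num. Stack=[E + num] ptr=3 lookahead=- remaining=[- num $]
Step 7: reduce F->num. Stack=[E + F] ptr=3 lookahead=- remaining=[- num $]
Step 8: reduce T->F. Stack=[E + T] ptr=3 lookahead=- remaining=[- num $]
Step 9: reduce E->E + T. Stack=[E] ptr=3 lookahead=- remaining=[- num $]
Step 10: shift -. Stack=[E -] ptr=4 lookahead=num remaining=[num $]
Step 11: shift num. Stack=[E - num] ptr=5 lookahead=$ remaining=[$]
Step 12: reduce F->num. Stack=[E - F] ptr=5 lookahead=$ remaining=[$]
Step 13: reduce T->F. Stack=[E - T] ptr=5 lookahead=$ remaining=[$]
Step 14: reduce E->E - T. Stack=[E] ptr=5 lookahead=$ remaining=[$]
Step 15: accept. Stack=[E] ptr=5 lookahead=$ remaining=[$]

Answer: 15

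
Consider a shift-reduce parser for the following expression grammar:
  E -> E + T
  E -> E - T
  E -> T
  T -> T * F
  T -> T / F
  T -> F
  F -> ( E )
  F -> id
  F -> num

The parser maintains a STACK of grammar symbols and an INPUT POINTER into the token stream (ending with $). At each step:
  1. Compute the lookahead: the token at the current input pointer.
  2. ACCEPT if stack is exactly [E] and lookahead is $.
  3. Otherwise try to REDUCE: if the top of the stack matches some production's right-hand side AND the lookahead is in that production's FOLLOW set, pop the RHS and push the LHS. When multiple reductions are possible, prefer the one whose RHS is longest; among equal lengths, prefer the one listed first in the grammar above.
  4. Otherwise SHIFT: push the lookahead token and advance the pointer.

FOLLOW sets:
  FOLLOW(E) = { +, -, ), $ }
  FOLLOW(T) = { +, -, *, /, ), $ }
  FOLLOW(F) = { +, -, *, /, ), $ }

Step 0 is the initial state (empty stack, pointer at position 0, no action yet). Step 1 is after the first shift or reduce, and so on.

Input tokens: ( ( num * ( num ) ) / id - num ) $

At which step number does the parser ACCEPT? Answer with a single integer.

Answer: 33

Derivation:
Step 1: shift (. Stack=[(] ptr=1 lookahead=( remaining=[( num * ( num ) ) / id - num ) $]
Step 2: shift (. Stack=[( (] ptr=2 lookahead=num remaining=[num * ( num ) ) / id - num ) $]
Step 3: shift num. Stack=[( ( num] ptr=3 lookahead=* remaining=[* ( num ) ) / id - num ) $]
Step 4: reduce F->num. Stack=[( ( F] ptr=3 lookahead=* remaining=[* ( num ) ) / id - num ) $]
Step 5: reduce T->F. Stack=[( ( T] ptr=3 lookahead=* remaining=[* ( num ) ) / id - num ) $]
Step 6: shift *. Stack=[( ( T *] ptr=4 lookahead=( remaining=[( num ) ) / id - num ) $]
Step 7: shift (. Stack=[( ( T * (] ptr=5 lookahead=num remaining=[num ) ) / id - num ) $]
Step 8: shift num. Stack=[( ( T * ( num] ptr=6 lookahead=) remaining=[) ) / id - num ) $]
Step 9: reduce F->num. Stack=[( ( T * ( F] ptr=6 lookahead=) remaining=[) ) / id - num ) $]
Step 10: reduce T->F. Stack=[( ( T * ( T] ptr=6 lookahead=) remaining=[) ) / id - num ) $]
Step 11: reduce E->T. Stack=[( ( T * ( E] ptr=6 lookahead=) remaining=[) ) / id - num ) $]
Step 12: shift ). Stack=[( ( T * ( E )] ptr=7 lookahead=) remaining=[) / id - num ) $]
Step 13: reduce F->( E ). Stack=[( ( T * F] ptr=7 lookahead=) remaining=[) / id - num ) $]
Step 14: reduce T->T * F. Stack=[( ( T] ptr=7 lookahead=) remaining=[) / id - num ) $]
Step 15: reduce E->T. Stack=[( ( E] ptr=7 lookahead=) remaining=[) / id - num ) $]
Step 16: shift ). Stack=[( ( E )] ptr=8 lookahead=/ remaining=[/ id - num ) $]
Step 17: reduce F->( E ). Stack=[( F] ptr=8 lookahead=/ remaining=[/ id - num ) $]
Step 18: reduce T->F. Stack=[( T] ptr=8 lookahead=/ remaining=[/ id - num ) $]
Step 19: shift /. Stack=[( T /] ptr=9 lookahead=id remaining=[id - num ) $]
Step 20: shift id. Stack=[( T / id] ptr=10 lookahead=- remaining=[- num ) $]
Step 21: reduce F->id. Stack=[( T / F] ptr=10 lookahead=- remaining=[- num ) $]
Step 22: reduce T->T / F. Stack=[( T] ptr=10 lookahead=- remaining=[- num ) $]
Step 23: reduce E->T. Stack=[( E] ptr=10 lookahead=- remaining=[- num ) $]
Step 24: shift -. Stack=[( E -] ptr=11 lookahead=num remaining=[num ) $]
Step 25: shift num. Stack=[( E - num] ptr=12 lookahead=) remaining=[) $]
Step 26: reduce F->num. Stack=[( E - F] ptr=12 lookahead=) remaining=[) $]
Step 27: reduce T->F. Stack=[( E - T] ptr=12 lookahead=) remaining=[) $]
Step 28: reduce E->E - T. Stack=[( E] ptr=12 lookahead=) remaining=[) $]
Step 29: shift ). Stack=[( E )] ptr=13 lookahead=$ remaining=[$]
Step 30: reduce F->( E ). Stack=[F] ptr=13 lookahead=$ remaining=[$]
Step 31: reduce T->F. Stack=[T] ptr=13 lookahead=$ remaining=[$]
Step 32: reduce E->T. Stack=[E] ptr=13 lookahead=$ remaining=[$]
Step 33: accept. Stack=[E] ptr=13 lookahead=$ remaining=[$]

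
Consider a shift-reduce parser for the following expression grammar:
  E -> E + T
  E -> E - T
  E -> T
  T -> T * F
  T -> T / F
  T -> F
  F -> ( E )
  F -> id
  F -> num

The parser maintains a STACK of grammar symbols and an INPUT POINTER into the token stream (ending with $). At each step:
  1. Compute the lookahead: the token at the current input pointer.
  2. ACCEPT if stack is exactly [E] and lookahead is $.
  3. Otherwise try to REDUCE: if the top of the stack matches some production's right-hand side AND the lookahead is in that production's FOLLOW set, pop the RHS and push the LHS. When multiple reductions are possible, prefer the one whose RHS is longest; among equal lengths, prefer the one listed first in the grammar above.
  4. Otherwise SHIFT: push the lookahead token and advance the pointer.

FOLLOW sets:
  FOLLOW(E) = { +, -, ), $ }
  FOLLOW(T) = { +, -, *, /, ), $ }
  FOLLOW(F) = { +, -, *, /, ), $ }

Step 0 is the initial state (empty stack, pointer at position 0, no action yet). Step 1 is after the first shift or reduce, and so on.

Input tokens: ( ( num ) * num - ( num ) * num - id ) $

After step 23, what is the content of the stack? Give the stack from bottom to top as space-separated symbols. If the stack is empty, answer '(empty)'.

Step 1: shift (. Stack=[(] ptr=1 lookahead=( remaining=[( num ) * num - ( num ) * num - id ) $]
Step 2: shift (. Stack=[( (] ptr=2 lookahead=num remaining=[num ) * num - ( num ) * num - id ) $]
Step 3: shift num. Stack=[( ( num] ptr=3 lookahead=) remaining=[) * num - ( num ) * num - id ) $]
Step 4: reduce F->num. Stack=[( ( F] ptr=3 lookahead=) remaining=[) * num - ( num ) * num - id ) $]
Step 5: reduce T->F. Stack=[( ( T] ptr=3 lookahead=) remaining=[) * num - ( num ) * num - id ) $]
Step 6: reduce E->T. Stack=[( ( E] ptr=3 lookahead=) remaining=[) * num - ( num ) * num - id ) $]
Step 7: shift ). Stack=[( ( E )] ptr=4 lookahead=* remaining=[* num - ( num ) * num - id ) $]
Step 8: reduce F->( E ). Stack=[( F] ptr=4 lookahead=* remaining=[* num - ( num ) * num - id ) $]
Step 9: reduce T->F. Stack=[( T] ptr=4 lookahead=* remaining=[* num - ( num ) * num - id ) $]
Step 10: shift *. Stack=[( T *] ptr=5 lookahead=num remaining=[num - ( num ) * num - id ) $]
Step 11: shift num. Stack=[( T * num] ptr=6 lookahead=- remaining=[- ( num ) * num - id ) $]
Step 12: reduce F->num. Stack=[( T * F] ptr=6 lookahead=- remaining=[- ( num ) * num - id ) $]
Step 13: reduce T->T * F. Stack=[( T] ptr=6 lookahead=- remaining=[- ( num ) * num - id ) $]
Step 14: reduce E->T. Stack=[( E] ptr=6 lookahead=- remaining=[- ( num ) * num - id ) $]
Step 15: shift -. Stack=[( E -] ptr=7 lookahead=( remaining=[( num ) * num - id ) $]
Step 16: shift (. Stack=[( E - (] ptr=8 lookahead=num remaining=[num ) * num - id ) $]
Step 17: shift num. Stack=[( E - ( num] ptr=9 lookahead=) remaining=[) * num - id ) $]
Step 18: reduce F->num. Stack=[( E - ( F] ptr=9 lookahead=) remaining=[) * num - id ) $]
Step 19: reduce T->F. Stack=[( E - ( T] ptr=9 lookahead=) remaining=[) * num - id ) $]
Step 20: reduce E->T. Stack=[( E - ( E] ptr=9 lookahead=) remaining=[) * num - id ) $]
Step 21: shift ). Stack=[( E - ( E )] ptr=10 lookahead=* remaining=[* num - id ) $]
Step 22: reduce F->( E ). Stack=[( E - F] ptr=10 lookahead=* remaining=[* num - id ) $]
Step 23: reduce T->F. Stack=[( E - T] ptr=10 lookahead=* remaining=[* num - id ) $]

Answer: ( E - T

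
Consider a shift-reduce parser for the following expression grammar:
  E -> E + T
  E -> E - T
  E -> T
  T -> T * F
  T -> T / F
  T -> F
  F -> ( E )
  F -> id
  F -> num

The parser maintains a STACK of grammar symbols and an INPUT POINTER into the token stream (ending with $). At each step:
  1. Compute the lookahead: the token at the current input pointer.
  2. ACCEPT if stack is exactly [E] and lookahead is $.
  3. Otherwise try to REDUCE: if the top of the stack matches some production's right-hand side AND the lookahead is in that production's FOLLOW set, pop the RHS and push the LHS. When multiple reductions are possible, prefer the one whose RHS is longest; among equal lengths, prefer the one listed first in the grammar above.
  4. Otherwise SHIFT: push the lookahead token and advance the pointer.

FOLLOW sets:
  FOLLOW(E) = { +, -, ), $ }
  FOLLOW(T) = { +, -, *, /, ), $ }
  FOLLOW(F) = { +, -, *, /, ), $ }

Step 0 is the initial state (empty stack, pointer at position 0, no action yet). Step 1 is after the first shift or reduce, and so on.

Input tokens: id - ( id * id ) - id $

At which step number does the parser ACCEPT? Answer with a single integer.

Step 1: shift id. Stack=[id] ptr=1 lookahead=- remaining=[- ( id * id ) - id $]
Step 2: reduce F->id. Stack=[F] ptr=1 lookahead=- remaining=[- ( id * id ) - id $]
Step 3: reduce T->F. Stack=[T] ptr=1 lookahead=- remaining=[- ( id * id ) - id $]
Step 4: reduce E->T. Stack=[E] ptr=1 lookahead=- remaining=[- ( id * id ) - id $]
Step 5: shift -. Stack=[E -] ptr=2 lookahead=( remaining=[( id * id ) - id $]
Step 6: shift (. Stack=[E - (] ptr=3 lookahead=id remaining=[id * id ) - id $]
Step 7: shift id. Stack=[E - ( id] ptr=4 lookahead=* remaining=[* id ) - id $]
Step 8: reduce F->id. Stack=[E - ( F] ptr=4 lookahead=* remaining=[* id ) - id $]
Step 9: reduce T->F. Stack=[E - ( T] ptr=4 lookahead=* remaining=[* id ) - id $]
Step 10: shift *. Stack=[E - ( T *] ptr=5 lookahead=id remaining=[id ) - id $]
Step 11: shift id. Stack=[E - ( T * id] ptr=6 lookahead=) remaining=[) - id $]
Step 12: reduce F->id. Stack=[E - ( T * F] ptr=6 lookahead=) remaining=[) - id $]
Step 13: reduce T->T * F. Stack=[E - ( T] ptr=6 lookahead=) remaining=[) - id $]
Step 14: reduce E->T. Stack=[E - ( E] ptr=6 lookahead=) remaining=[) - id $]
Step 15: shift ). Stack=[E - ( E )] ptr=7 lookahead=- remaining=[- id $]
Step 16: reduce F->( E ). Stack=[E - F] ptr=7 lookahead=- remaining=[- id $]
Step 17: reduce T->F. Stack=[E - T] ptr=7 lookahead=- remaining=[- id $]
Step 18: reduce E->E - T. Stack=[E] ptr=7 lookahead=- remaining=[- id $]
Step 19: shift -. Stack=[E -] ptr=8 lookahead=id remaining=[id $]
Step 20: shift id. Stack=[E - id] ptr=9 lookahead=$ remaining=[$]
Step 21: reduce F->id. Stack=[E - F] ptr=9 lookahead=$ remaining=[$]
Step 22: reduce T->F. Stack=[E - T] ptr=9 lookahead=$ remaining=[$]
Step 23: reduce E->E - T. Stack=[E] ptr=9 lookahead=$ remaining=[$]
Step 24: accept. Stack=[E] ptr=9 lookahead=$ remaining=[$]

Answer: 24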